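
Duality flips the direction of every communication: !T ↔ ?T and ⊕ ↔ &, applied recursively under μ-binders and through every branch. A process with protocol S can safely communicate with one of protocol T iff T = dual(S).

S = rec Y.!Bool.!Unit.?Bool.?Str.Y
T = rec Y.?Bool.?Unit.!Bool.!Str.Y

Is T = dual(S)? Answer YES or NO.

rec Y ‖ rec Y  ok (μ self-dual)
  !Bool ‖ ?Bool  ok
    !Unit ‖ ?Unit  ok
      ?Bool ‖ !Bool  ok
        ?Str ‖ !Str  ok
          Y ‖ Y  ok

YES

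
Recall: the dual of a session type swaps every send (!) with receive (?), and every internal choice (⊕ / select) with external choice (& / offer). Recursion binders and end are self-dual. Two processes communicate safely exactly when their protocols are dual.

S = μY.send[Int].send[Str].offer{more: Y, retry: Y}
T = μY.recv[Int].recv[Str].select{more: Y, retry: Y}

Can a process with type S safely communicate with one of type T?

YES

μY ‖ μY  ok (binder kept)
  send[Int] ‖ recv[Int]  ok
    send[Str] ‖ recv[Str]  ok
      offer{more,retry} ‖ select{more,retry}  ok same labels
        [more]
          Y ‖ Y  ok
        [retry]
          Y ‖ Y  ok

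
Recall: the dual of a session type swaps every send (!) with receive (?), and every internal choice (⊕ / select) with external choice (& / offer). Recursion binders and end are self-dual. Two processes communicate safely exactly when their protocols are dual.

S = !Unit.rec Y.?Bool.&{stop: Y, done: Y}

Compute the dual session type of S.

?Unit.rec Y.!Bool.+{stop: Y, done: Y}

!Unit → ?Unit
  rec Y → rec Y  (binder kept)
    ?Bool → !Bool
      &{stop,done} → +{stop,done}  (offer→select)
        case stop:
          Y self-dual
        case done:
          Y self-dual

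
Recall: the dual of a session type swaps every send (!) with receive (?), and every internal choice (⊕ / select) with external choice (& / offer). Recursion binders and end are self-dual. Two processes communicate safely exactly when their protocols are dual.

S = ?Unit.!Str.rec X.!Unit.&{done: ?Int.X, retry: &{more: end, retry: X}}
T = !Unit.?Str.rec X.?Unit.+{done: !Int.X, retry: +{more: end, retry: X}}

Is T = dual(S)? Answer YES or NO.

YES

?Unit vs !Unit  match
  !Str vs ?Str  match
    rec X vs rec X  match (rec unchanged)
      !Unit vs ?Unit  match
        &{done,retry} vs +{done,retry}  match label sets agree
          case done:
            ?Int vs !Int  match
              X vs X  match
          case retry:
            &{more,retry} vs +{more,retry}  match label sets agree
              case more:
                end vs end  match
              case retry:
                X vs X  match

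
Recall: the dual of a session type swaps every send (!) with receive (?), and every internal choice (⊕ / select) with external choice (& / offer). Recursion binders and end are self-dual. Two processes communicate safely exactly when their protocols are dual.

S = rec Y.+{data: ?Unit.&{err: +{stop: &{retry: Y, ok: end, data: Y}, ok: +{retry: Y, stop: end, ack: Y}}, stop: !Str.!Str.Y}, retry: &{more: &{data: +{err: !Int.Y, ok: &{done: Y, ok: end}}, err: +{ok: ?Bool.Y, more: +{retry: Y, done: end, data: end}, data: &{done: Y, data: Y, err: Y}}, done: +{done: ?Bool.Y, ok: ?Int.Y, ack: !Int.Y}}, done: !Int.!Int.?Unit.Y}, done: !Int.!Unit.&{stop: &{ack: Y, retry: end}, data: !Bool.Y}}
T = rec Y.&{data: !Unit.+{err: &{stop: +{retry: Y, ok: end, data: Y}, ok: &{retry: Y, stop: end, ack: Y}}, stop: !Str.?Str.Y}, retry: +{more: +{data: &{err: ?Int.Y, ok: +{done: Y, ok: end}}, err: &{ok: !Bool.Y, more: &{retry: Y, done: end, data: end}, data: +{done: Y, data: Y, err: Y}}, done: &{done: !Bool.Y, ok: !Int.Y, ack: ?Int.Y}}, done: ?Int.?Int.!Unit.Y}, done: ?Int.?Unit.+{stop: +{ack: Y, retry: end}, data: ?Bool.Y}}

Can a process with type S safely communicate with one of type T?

NO

rec Y ‖ rec Y  match (rec unchanged)
  +{data,retry,done} ‖ &{data,retry,done}  match label sets agree
    [data]
      ?Unit ‖ !Unit  match
        &{err,stop} ‖ +{err,stop}  match label sets agree
          [err]
            +{stop,ok} ‖ &{stop,ok}  match label sets agree
              [stop]
                &{retry,ok,data} ‖ +{retry,ok,data}  match label sets agree
                  [retry]
                    Y ‖ Y  match
                  [ok]
                    end ‖ end  match
                  [data]
                    Y ‖ Y  match
              [ok]
                +{retry,stop,ack} ‖ &{retry,stop,ack}  match label sets agree
                  [retry]
                    Y ‖ Y  match
                  [stop]
                    end ‖ end  match
                  [ack]
                    Y ‖ Y  match
          [stop]
            !Str ‖ !Str  ✗ same direction on both sides — not dual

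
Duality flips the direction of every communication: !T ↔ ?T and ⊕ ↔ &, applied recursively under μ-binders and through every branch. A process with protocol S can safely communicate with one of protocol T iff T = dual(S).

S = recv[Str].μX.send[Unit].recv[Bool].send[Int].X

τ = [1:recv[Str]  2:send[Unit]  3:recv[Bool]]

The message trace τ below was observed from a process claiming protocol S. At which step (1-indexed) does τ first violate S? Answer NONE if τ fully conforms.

step 1: recv[Str]  ✓  cont: μX.…
step 2: send[Unit]  ✓  cont: recv[Bool].send[Int].μX.…
step 3: recv[Bool]  ✓  cont: send[Int].μX.…
all 3 steps conform

NONE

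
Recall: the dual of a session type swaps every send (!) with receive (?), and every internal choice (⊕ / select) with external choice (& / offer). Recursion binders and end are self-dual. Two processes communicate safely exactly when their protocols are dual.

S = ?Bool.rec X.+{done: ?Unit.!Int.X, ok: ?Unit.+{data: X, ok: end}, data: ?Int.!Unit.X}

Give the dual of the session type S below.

!Bool.rec X.&{done: !Unit.?Int.X, ok: !Unit.&{data: X, ok: end}, data: !Int.?Unit.X}

?Bool ↦ !Bool
  rec X ↦ rec X  (rec unchanged)
    +{done,ok,data} ↦ &{done,ok,data}  (internal→external)
      [done]
        ?Unit ↦ !Unit
          !Int ↦ ?Int
            X self-dual
      [ok]
        ?Unit ↦ !Unit
          +{data,ok} ↦ &{data,ok}  (internal→external)
            [data]
              X self-dual
            [ok]
              end self-dual
      [data]
        ?Int ↦ !Int
          !Unit ↦ ?Unit
            X self-dual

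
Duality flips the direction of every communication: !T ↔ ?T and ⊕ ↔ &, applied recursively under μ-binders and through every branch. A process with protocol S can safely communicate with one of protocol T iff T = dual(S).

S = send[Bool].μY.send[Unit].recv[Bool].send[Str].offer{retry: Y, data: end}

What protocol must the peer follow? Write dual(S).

send[Bool] = recv[Bool]
  μY = μY  (μ self-dual)
    send[Unit] = recv[Unit]
      recv[Bool] = send[Bool]
        send[Str] = recv[Str]
          offer{retry,data} = select{retry,data}  (offer→select)
            [retry]
              Y self-dual
            [data]
              end self-dual

recv[Bool].μY.recv[Unit].send[Bool].recv[Str].select{retry: Y, data: end}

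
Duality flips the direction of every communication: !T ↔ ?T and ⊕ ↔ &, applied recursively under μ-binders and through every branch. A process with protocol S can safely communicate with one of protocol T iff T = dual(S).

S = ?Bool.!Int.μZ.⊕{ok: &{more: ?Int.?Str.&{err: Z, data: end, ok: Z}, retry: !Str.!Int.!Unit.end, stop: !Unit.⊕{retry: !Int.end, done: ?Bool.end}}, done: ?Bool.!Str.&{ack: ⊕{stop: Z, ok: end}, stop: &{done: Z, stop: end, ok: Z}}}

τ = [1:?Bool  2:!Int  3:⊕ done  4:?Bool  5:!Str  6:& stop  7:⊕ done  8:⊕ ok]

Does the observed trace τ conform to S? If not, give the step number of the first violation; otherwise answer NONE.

7

[1] ?Bool  match  cont: !Int.μZ.…
[2] !Int  match  cont: μZ.…
[3] ⊕ done  match  cont: ?Bool.!Str.&{ack: ⊕{stop: μZ.…, ok: end}, stop: &{done: μZ.…, stop: end, ok: μZ.…}}
[4] ?Bool  match  cont: !Str.&{ack: ⊕{stop: μZ.…, ok: end}, stop: &{done: μZ.…, stop: end, ok: μZ.…}}
[5] !Str  match  cont: &{ack: ⊕{stop: μZ.…, ok: end}, stop: &{done: μZ.…, stop: end, ok: μZ.…}}
[6] & stop  match  cont: &{done: μZ.…, stop: end, ok: μZ.…}
[7] got ⊕ done, protocol expects & done or & stop or & ok  ✗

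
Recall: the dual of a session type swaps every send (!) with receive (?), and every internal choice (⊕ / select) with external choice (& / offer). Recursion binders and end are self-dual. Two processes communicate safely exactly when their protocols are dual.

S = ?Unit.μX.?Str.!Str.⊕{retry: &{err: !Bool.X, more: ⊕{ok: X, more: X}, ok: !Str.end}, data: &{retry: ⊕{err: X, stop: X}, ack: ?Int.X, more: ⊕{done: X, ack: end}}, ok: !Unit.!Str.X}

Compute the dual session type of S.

!Unit.μX.!Str.?Str.&{retry: ⊕{err: ?Bool.X, more: &{ok: X, more: X}, ok: ?Str.end}, data: ⊕{retry: &{err: X, stop: X}, ack: !Int.X, more: &{done: X, ack: end}}, ok: ?Unit.?Str.X}

?Unit ↦ !Unit
  μX ↦ μX  (rec unchanged)
    ?Str ↦ !Str
      !Str ↦ ?Str
        ⊕{retry,data,ok} ↦ &{retry,data,ok}  (internal→external)
          • retry:
            &{err,more,ok} ↦ ⊕{err,more,ok}  (offer→select)
              • err:
                !Bool ↦ ?Bool
                  X self-dual
              • more:
                ⊕{ok,more} ↦ &{ok,more}  (internal→external)
                  • ok:
                    X self-dual
                  • more:
                    X self-dual
              • ok:
                !Str ↦ ?Str
                  end self-dual
          • data:
            &{retry,ack,more} ↦ ⊕{retry,ack,more}  (offer→select)
              • retry:
                ⊕{err,stop} ↦ &{err,stop}  (internal→external)
                  • err:
                    X self-dual
                  • stop:
                    X self-dual
              • ack:
                ?Int ↦ !Int
                  X self-dual
              • more:
                ⊕{done,ack} ↦ &{done,ack}  (internal→external)
                  • done:
                    X self-dual
                  • ack:
                    end self-dual
          • ok:
            !Unit ↦ ?Unit
              !Str ↦ ?Str
                X self-dual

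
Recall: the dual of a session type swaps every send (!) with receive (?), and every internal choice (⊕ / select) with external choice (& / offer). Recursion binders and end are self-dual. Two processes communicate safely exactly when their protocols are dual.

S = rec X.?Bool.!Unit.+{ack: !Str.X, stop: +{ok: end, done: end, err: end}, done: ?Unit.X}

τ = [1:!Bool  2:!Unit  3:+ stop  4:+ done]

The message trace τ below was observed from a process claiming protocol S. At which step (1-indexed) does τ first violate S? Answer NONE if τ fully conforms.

step 1: got !Bool, protocol expects ?Bool  ✗

1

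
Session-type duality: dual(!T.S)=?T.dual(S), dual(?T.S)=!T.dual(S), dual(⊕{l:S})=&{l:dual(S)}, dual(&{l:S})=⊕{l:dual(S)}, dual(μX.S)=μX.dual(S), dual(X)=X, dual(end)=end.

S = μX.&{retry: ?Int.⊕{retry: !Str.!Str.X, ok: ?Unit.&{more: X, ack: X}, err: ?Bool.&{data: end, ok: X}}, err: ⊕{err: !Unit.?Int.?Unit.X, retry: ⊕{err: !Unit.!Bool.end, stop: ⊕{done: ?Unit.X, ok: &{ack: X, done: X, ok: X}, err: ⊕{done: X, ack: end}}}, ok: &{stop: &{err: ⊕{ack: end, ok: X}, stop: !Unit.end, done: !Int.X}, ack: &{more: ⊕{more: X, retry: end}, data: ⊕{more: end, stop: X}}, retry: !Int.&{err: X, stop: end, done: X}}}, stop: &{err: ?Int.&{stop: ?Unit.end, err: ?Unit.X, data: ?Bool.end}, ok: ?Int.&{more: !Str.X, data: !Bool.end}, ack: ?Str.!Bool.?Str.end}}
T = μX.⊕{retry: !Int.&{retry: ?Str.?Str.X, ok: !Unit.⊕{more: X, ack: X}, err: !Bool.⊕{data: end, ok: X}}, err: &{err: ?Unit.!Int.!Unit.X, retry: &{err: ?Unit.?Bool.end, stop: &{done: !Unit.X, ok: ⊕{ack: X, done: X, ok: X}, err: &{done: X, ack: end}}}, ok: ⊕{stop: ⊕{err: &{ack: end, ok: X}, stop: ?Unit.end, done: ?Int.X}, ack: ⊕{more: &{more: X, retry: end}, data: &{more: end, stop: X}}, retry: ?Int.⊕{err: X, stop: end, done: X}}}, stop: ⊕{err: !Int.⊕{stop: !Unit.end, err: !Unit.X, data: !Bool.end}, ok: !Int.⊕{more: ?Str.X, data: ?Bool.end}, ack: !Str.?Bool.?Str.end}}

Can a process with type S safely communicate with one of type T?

NO

μX | μX  match (binder kept)
  &{retry,err,stop} | ⊕{retry,err,stop}  match same labels
    [retry]
      ?Int | !Int  match
        ⊕{retry,ok,err} | &{retry,ok,err}  match same labels
          [retry]
            !Str | ?Str  match
              !Str | ?Str  match
                X | X  match
          [ok]
            ?Unit | !Unit  match
              &{more,ack} | ⊕{more,ack}  match same labels
                [more]
                  X | X  match
                [ack]
                  X | X  match
          [err]
            ?Bool | !Bool  match
              &{data,ok} | ⊕{data,ok}  match same labels
                [data]
                  end | end  match
                [ok]
                  X | X  match
    [err]
      ⊕{err,retry,ok} | &{err,retry,ok}  match same labels
        [err]
          !Unit | ?Unit  match
            ?Int | !Int  match
              ?Unit | !Unit  match
                X | X  match
        [retry]
          ⊕{err,stop} | &{err,stop}  match same labels
            [err]
              !Unit | ?Unit  match
                !Bool | ?Bool  match
                  end | end  match
            [stop]
              ⊕{done,ok,err} | &{done,ok,err}  match same labels
                [done]
                  ?Unit | !Unit  match
                    X | X  match
                [ok]
                  &{ack,done,ok} | ⊕{ack,done,ok}  match same labels
                    [ack]
                      X | X  match
                    [done]
                      X | X  match
                    [ok]
                      X | X  match
                [err]
                  ⊕{done,ack} | &{done,ack}  match same labels
                    [done]
                      X | X  match
                    [ack]
                      end | end  match
        [ok]
          &{stop,ack,retry} | ⊕{stop,ack,retry}  match same labels
            [stop]
              &{err,stop,done} | ⊕{err,stop,done}  match same labels
                [err]
                  ⊕{ack,ok} | &{ack,ok}  match same labels
                    [ack]
                      end | end  match
                    [ok]
                      X | X  match
                [stop]
                  !Unit | ?Unit  match
                    end | end  match
                [done]
                  !Int | ?Int  match
                    X | X  match
            [ack]
              &{more,data} | ⊕{more,data}  match same labels
                [more]
                  ⊕{more,retry} | &{more,retry}  match same labels
                    [more]
                      X | X  match
                    [retry]
                      end | end  match
                [data]
                  ⊕{more,stop} | &{more,stop}  match same labels
                    [more]
                      end | end  match
                    [stop]
                      X | X  match
            [retry]
              !Int | ?Int  match
                &{err,stop,done} | ⊕{err,stop,done}  match same labels
                  [err]
                    X | X  match
                  [stop]
                    end | end  match
                  [done]
                    X | X  match
    [stop]
      &{err,ok,ack} | ⊕{err,ok,ack}  match same labels
        [err]
          ?Int | !Int  match
            &{stop,err,data} | ⊕{stop,err,data}  match same labels
              [stop]
                ?Unit | !Unit  match
                  end | end  match
              [err]
                ?Unit | !Unit  match
                  X | X  match
              [data]
                ?Bool | !Bool  match
                  end | end  match
        [ok]
          ?Int | !Int  match
            &{more,data} | ⊕{more,data}  match same labels
              [more]
                !Str | ?Str  match
                  X | X  match
              [data]
                !Bool | ?Bool  match
                  end | end  match
        [ack]
          ?Str | !Str  match
            !Bool | ?Bool  match
              ?Str | ?Str  ✗ same direction on both sides — not dual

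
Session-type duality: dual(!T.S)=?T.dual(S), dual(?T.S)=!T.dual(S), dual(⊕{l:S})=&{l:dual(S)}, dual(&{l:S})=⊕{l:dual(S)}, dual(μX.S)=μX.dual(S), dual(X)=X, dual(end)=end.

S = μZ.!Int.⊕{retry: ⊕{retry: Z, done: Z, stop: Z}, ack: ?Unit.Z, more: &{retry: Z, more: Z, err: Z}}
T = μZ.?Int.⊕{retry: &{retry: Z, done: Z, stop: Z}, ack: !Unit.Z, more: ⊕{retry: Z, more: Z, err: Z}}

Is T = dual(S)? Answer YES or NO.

μZ | μZ  ✓ (μ self-dual)
  !Int | ?Int  ✓
    ⊕{retry,ack,more} | ⊕{retry,ack,more}  ✗ choice polarity not flipped — not dual

NO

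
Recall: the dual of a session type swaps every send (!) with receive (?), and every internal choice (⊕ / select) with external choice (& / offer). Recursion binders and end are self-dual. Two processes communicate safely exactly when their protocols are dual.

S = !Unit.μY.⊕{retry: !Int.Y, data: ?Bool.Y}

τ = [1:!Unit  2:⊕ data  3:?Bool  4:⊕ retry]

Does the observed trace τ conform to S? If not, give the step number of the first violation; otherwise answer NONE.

NONE

@1 !Unit  ✓  now at μY.…
@2 ⊕ data  ✓  now at ?Bool.μY.…
@3 ?Bool  ✓  now at μY.…
@4 ⊕ retry  ✓  now at !Int.μY.…
all 4 steps conform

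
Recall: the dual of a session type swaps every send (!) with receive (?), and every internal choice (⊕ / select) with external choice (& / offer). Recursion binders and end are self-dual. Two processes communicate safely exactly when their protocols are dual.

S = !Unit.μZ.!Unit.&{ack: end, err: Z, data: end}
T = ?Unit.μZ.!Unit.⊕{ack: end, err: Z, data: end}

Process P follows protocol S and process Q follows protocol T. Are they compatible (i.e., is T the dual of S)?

NO

!Unit | ?Unit  ✓
  μZ | μZ  ✓ (rec unchanged)
    !Unit | !Unit  ✗ same direction on both sides — not dual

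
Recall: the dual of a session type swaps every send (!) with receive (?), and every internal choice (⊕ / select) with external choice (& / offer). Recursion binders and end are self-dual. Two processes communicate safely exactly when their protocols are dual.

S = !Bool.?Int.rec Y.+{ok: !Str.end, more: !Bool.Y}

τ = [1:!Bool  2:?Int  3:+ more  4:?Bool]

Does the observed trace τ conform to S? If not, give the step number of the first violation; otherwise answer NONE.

step 1: !Bool  match  cont: ?Int.rec Y.…
step 2: ?Int  match  cont: rec Y.…
step 3: + more  match  cont: !Bool.rec Y.…
step 4: got ?Bool, protocol expects !Bool  ✗

4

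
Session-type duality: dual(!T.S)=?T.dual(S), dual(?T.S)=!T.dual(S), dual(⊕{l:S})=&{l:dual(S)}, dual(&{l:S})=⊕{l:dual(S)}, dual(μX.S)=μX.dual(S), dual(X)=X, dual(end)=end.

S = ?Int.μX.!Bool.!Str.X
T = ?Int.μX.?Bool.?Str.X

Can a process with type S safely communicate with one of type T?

NO

?Int | ?Int  ✗ same direction on both sides — not dual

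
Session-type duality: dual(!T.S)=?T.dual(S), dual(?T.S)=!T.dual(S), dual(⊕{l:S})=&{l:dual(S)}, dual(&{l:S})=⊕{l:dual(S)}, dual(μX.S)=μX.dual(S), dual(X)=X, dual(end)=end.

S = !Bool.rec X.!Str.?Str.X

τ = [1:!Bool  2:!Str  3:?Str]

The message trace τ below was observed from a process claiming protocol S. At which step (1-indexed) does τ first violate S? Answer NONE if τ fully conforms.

NONE

[1] !Bool  match  residual = rec X.…
[2] !Str  match  residual = ?Str.rec X.…
[3] ?Str  match  residual = rec X.…
all 3 steps conform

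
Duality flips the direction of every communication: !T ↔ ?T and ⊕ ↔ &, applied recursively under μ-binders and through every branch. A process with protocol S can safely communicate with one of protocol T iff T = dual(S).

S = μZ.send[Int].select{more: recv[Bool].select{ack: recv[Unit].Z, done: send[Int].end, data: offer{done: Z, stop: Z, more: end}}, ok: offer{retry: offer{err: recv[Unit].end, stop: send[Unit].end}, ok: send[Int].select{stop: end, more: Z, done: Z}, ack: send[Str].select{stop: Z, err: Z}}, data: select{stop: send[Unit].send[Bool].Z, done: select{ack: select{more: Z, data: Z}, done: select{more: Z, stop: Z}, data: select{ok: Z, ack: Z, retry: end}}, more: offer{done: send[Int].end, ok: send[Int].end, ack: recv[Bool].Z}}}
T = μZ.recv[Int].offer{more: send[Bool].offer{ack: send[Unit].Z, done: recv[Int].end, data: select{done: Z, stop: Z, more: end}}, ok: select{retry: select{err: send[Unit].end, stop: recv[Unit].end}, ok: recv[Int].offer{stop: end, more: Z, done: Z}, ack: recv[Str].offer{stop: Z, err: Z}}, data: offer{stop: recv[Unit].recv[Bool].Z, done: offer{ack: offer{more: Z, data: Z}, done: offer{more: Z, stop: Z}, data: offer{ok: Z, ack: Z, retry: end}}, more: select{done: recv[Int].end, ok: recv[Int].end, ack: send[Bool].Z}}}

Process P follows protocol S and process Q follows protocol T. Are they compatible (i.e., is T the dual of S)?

μZ ‖ μZ  ok (binder kept)
  send[Int] ‖ recv[Int]  ok
    select{more,ok,data} ‖ offer{more,ok,data}  ok same labels
      case more:
        recv[Bool] ‖ send[Bool]  ok
          select{ack,done,data} ‖ offer{ack,done,data}  ok same labels
            case ack:
              recv[Unit] ‖ send[Unit]  ok
                Z ‖ Z  ok
            case done:
              send[Int] ‖ recv[Int]  ok
                end ‖ end  ok
            case data:
              offer{done,stop,more} ‖ select{done,stop,more}  ok same labels
                case done:
                  Z ‖ Z  ok
                case stop:
                  Z ‖ Z  ok
                case more:
                  end ‖ end  ok
      case ok:
        offer{retry,ok,ack} ‖ select{retry,ok,ack}  ok same labels
          case retry:
            offer{err,stop} ‖ select{err,stop}  ok same labels
              case err:
                recv[Unit] ‖ send[Unit]  ok
                  end ‖ end  ok
              case stop:
                send[Unit] ‖ recv[Unit]  ok
                  end ‖ end  ok
          case ok:
            send[Int] ‖ recv[Int]  ok
              select{stop,more,done} ‖ offer{stop,more,done}  ok same labels
                case stop:
                  end ‖ end  ok
                case more:
                  Z ‖ Z  ok
                case done:
                  Z ‖ Z  ok
          case ack:
            send[Str] ‖ recv[Str]  ok
              select{stop,err} ‖ offer{stop,err}  ok same labels
                case stop:
                  Z ‖ Z  ok
                case err:
                  Z ‖ Z  ok
      case data:
        select{stop,done,more} ‖ offer{stop,done,more}  ok same labels
          case stop:
            send[Unit] ‖ recv[Unit]  ok
              send[Bool] ‖ recv[Bool]  ok
                Z ‖ Z  ok
          case done:
            select{ack,done,data} ‖ offer{ack,done,data}  ok same labels
              case ack:
                select{more,data} ‖ offer{more,data}  ok same labels
                  case more:
                    Z ‖ Z  ok
                  case data:
                    Z ‖ Z  ok
              case done:
                select{more,stop} ‖ offer{more,stop}  ok same labels
                  case more:
                    Z ‖ Z  ok
                  case stop:
                    Z ‖ Z  ok
              case data:
                select{ok,ack,retry} ‖ offer{ok,ack,retry}  ok same labels
                  case ok:
                    Z ‖ Z  ok
                  case ack:
                    Z ‖ Z  ok
                  case retry:
                    end ‖ end  ok
          case more:
            offer{done,ok,ack} ‖ select{done,ok,ack}  ok same labels
              case done:
                send[Int] ‖ recv[Int]  ok
                  end ‖ end  ok
              case ok:
                send[Int] ‖ recv[Int]  ok
                  end ‖ end  ok
              case ack:
                recv[Bool] ‖ send[Bool]  ok
                  Z ‖ Z  ok

YES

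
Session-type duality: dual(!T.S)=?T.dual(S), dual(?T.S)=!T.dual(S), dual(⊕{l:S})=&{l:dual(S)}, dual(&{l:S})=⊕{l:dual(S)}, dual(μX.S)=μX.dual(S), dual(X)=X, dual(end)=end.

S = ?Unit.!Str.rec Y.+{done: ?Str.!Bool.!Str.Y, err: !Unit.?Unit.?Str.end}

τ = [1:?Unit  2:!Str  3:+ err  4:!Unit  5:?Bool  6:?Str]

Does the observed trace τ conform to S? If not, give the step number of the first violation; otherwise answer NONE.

step 1: ?Unit  ✓  cont: !Str.rec Y.…
step 2: !Str  ✓  cont: rec Y.…
step 3: + err  ✓  cont: !Unit.?Unit.?Str.end
step 4: !Unit  ✓  cont: ?Unit.?Str.end
step 5: got ?Bool, protocol expects ?Unit  ✗

5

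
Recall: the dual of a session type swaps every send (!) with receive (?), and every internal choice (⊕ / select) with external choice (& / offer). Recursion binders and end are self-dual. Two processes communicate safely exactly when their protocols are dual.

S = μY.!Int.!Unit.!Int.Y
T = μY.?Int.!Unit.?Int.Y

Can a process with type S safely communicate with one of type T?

μY ‖ μY  match (binder kept)
  !Int ‖ ?Int  match
    !Unit ‖ !Unit  ✗ same direction on both sides — not dual

NO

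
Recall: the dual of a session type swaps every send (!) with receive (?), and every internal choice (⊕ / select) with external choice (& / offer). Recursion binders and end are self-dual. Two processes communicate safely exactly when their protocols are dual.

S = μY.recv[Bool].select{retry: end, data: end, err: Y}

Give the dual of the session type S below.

μY.send[Bool].offer{retry: end, data: end, err: Y}

μY → μY  (rec unchanged)
  recv[Bool] → send[Bool]
    select{retry,data,err} → offer{retry,data,err}  (internal→external)
      [retry]
        dual(end) = end
      [data]
        dual(end) = end
      [err]
        dual(Y) = Y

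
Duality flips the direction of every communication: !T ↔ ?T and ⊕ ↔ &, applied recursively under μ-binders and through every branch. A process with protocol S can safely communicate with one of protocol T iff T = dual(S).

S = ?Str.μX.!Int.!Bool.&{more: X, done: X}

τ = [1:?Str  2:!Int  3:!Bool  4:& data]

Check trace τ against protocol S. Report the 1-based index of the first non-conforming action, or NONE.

4

step 1: ?Str  ok  state: μX.…
step 2: !Int  ok  state: !Bool.&{more: μX.…, done: μX.…}
step 3: !Bool  ok  state: &{more: μX.…, done: μX.…}
step 4: got & data, protocol expects & more or & done  ✗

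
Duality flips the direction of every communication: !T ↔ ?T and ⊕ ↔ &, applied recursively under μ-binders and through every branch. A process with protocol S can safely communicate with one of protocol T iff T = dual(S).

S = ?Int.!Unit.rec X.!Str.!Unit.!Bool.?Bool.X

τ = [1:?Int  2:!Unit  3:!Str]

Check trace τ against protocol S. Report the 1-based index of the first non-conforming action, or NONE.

NONE

[1] ?Int  match  cont: !Unit.rec X.…
[2] !Unit  match  cont: rec X.…
[3] !Str  match  cont: !Unit.!Bool.?Bool.rec X.…
all 3 steps conform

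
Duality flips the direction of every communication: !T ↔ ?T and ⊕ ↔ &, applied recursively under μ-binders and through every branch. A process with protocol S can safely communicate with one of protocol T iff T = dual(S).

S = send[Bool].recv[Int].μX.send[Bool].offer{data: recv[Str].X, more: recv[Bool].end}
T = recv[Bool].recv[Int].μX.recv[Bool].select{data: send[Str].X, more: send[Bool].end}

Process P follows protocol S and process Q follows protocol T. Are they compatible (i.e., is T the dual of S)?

NO

send[Bool] vs recv[Bool]  ok
  recv[Int] vs recv[Int]  ✗ same direction on both sides — not dual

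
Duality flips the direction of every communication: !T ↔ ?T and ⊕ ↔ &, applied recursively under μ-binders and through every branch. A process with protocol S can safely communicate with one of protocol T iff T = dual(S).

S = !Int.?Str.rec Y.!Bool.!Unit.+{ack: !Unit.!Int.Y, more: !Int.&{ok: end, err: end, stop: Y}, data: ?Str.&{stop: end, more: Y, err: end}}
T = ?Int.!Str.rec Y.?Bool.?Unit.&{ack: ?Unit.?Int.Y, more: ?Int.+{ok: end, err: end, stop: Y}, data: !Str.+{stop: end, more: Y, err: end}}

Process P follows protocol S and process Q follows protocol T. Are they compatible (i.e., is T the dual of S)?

!Int ‖ ?Int  ✓
  ?Str ‖ !Str  ✓
    rec Y ‖ rec Y  ✓ (μ self-dual)
      !Bool ‖ ?Bool  ✓
        !Unit ‖ ?Unit  ✓
          +{ack,more,data} ‖ &{ack,more,data}  ✓ label sets agree
            case ack:
              !Unit ‖ ?Unit  ✓
                !Int ‖ ?Int  ✓
                  Y ‖ Y  ✓
            case more:
              !Int ‖ ?Int  ✓
                &{ok,err,stop} ‖ +{ok,err,stop}  ✓ label sets agree
                  case ok:
                    end ‖ end  ✓
                  case err:
                    end ‖ end  ✓
                  case stop:
                    Y ‖ Y  ✓
            case data:
              ?Str ‖ !Str  ✓
                &{stop,more,err} ‖ +{stop,more,err}  ✓ label sets agree
                  case stop:
                    end ‖ end  ✓
                  case more:
                    Y ‖ Y  ✓
                  case err:
                    end ‖ end  ✓

YES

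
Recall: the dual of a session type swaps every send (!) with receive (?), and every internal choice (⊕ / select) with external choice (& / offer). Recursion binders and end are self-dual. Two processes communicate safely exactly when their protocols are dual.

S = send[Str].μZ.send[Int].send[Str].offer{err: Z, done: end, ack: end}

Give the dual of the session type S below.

recv[Str].μZ.recv[Int].recv[Str].select{err: Z, done: end, ack: end}

send[Str] → recv[Str]
  μZ → μZ  (μ self-dual)
    send[Int] → recv[Int]
      send[Str] → recv[Str]
        offer{err,done,ack} → select{err,done,ack}  (offer→select)
          case err:
            dual(Z) = Z
          case done:
            dual(end) = end
          case ack:
            dual(end) = end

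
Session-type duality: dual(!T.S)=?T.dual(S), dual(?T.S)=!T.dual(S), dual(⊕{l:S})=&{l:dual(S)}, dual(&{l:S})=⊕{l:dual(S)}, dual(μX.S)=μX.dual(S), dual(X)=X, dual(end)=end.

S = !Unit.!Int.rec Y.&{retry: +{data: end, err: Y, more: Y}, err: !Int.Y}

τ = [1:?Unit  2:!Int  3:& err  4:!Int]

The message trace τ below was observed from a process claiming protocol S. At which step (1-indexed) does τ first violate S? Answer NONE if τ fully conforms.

[1] got ?Unit, protocol expects !Unit  ✗

1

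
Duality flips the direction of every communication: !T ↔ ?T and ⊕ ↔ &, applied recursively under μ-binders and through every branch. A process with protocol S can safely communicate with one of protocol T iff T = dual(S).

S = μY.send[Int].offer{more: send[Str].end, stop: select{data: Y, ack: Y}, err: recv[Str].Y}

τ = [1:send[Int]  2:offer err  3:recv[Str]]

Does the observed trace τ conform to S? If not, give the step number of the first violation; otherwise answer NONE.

NONE

@1 send[Int]  ✓  cont: offer{more: send[Str].end, stop: select{data: μY.…, ack: μY.…}, err: recv[Str].μY.…}
@2 offer err  ✓  cont: recv[Str].μY.…
@3 recv[Str]  ✓  cont: μY.…
τ conforms to S (length 3)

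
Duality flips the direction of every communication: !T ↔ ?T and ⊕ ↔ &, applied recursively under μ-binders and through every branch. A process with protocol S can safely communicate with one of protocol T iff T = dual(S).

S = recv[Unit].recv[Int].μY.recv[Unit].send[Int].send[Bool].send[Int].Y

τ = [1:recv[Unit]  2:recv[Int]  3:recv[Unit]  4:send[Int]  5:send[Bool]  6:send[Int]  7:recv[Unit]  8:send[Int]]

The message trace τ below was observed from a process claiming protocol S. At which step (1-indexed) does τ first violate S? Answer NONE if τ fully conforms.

NONE

@1 recv[Unit]  ✓  now at recv[Int].μY.…
@2 recv[Int]  ✓  now at μY.…
@3 recv[Unit]  ✓  now at send[Int].send[Bool].send[Int].μY.…
@4 send[Int]  ✓  now at send[Bool].send[Int].μY.…
@5 send[Bool]  ✓  now at send[Int].μY.…
@6 send[Int]  ✓  now at μY.…
@7 recv[Unit]  ✓  now at send[Int].send[Bool].send[Int].μY.…
@8 send[Int]  ✓  now at send[Bool].send[Int].μY.…
all 8 steps conform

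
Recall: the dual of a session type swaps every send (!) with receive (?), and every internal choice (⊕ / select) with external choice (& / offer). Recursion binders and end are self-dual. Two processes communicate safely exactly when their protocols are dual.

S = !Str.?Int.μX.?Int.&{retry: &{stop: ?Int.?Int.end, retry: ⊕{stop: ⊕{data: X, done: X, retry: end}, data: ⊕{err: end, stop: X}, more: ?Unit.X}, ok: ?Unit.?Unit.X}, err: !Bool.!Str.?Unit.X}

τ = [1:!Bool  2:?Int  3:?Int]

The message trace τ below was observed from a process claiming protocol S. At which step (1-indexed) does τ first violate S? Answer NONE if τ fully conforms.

step 1: got !Bool, protocol expects !Str  ✗

1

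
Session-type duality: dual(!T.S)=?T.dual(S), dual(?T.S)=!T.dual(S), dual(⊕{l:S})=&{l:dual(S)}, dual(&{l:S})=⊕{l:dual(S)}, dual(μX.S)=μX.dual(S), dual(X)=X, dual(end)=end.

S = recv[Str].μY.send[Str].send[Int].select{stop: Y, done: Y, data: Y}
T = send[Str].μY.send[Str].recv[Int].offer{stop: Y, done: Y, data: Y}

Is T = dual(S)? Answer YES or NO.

recv[Str] vs send[Str]  match
  μY vs μY  match (rec unchanged)
    send[Str] vs send[Str]  ✗ same direction on both sides — not dual

NO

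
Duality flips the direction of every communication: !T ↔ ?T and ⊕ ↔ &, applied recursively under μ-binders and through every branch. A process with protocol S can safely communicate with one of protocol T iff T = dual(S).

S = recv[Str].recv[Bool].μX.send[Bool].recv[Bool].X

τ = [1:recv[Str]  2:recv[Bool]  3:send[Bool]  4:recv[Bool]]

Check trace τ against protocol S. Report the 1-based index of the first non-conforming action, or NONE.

NONE

[1] recv[Str]  match  residual = recv[Bool].μX.…
[2] recv[Bool]  match  residual = μX.…
[3] send[Bool]  match  residual = recv[Bool].μX.…
[4] recv[Bool]  match  residual = μX.…
all 4 steps conform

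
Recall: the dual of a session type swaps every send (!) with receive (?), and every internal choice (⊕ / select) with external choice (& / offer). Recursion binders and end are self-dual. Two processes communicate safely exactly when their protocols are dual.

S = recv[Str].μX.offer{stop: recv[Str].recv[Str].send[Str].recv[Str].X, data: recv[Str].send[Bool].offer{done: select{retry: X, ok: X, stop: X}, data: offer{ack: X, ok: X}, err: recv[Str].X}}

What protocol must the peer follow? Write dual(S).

send[Str].μX.select{stop: send[Str].send[Str].recv[Str].send[Str].X, data: send[Str].recv[Bool].select{done: offer{retry: X, ok: X, stop: X}, data: select{ack: X, ok: X}, err: send[Str].X}}

recv[Str] = send[Str]
  μX = μX  (binder kept)
    offer{stop,data} = select{stop,data}  (offer→select)
      • stop:
        recv[Str] = send[Str]
          recv[Str] = send[Str]
            send[Str] = recv[Str]
              recv[Str] = send[Str]
                X self-dual
      • data:
        recv[Str] = send[Str]
          send[Bool] = recv[Bool]
            offer{done,data,err} = select{done,data,err}  (offer→select)
              • done:
                select{retry,ok,stop} = offer{retry,ok,stop}  (⊕→&)
                  • retry:
                    X self-dual
                  • ok:
                    X self-dual
                  • stop:
                    X self-dual
              • data:
                offer{ack,ok} = select{ack,ok}  (offer→select)
                  • ack:
                    X self-dual
                  • ok:
                    X self-dual
              • err:
                recv[Str] = send[Str]
                  X self-dual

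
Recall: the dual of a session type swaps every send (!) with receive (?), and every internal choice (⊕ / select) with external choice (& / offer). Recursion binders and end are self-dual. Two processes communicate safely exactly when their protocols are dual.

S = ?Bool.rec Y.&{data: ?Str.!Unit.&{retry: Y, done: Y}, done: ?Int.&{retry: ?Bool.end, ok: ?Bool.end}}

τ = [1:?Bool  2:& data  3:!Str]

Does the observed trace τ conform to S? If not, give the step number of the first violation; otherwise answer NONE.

3

@1 ?Bool  ok  now at rec Y.…
@2 & data  ok  now at ?Str.!Unit.&{retry: rec Y.…, done: rec Y.…}
@3 got !Str, protocol expects ?Str  ✗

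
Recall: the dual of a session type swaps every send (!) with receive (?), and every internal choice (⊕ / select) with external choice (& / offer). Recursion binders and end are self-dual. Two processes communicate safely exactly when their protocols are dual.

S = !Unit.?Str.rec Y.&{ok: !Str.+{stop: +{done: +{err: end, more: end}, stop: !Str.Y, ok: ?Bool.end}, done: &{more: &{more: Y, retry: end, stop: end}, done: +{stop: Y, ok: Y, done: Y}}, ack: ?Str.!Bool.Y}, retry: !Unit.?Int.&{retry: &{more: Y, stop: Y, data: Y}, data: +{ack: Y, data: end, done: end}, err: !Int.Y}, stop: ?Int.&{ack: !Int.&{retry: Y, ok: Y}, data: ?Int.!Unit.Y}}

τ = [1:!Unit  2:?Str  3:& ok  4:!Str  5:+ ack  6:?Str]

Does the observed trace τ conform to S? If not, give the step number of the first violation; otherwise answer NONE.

NONE

[1] !Unit  match  state: ?Str.rec Y.…
[2] ?Str  match  state: rec Y.…
[3] & ok  match  state: !Str.+{stop: +{done: +{err: end, more: end}, stop: !Str.rec Y.…, ok: ?Bool.end}, done: &{more: &{more: rec Y.…, retry: end, stop: end}, done: +{stop: rec Y.…, ok: rec Y.…, done: rec Y.…}}, ack: ?Str.!Bool.rec Y.…}
[4] !Str  match  state: +{stop: +{done: +{err: end, more: end}, stop: !Str.rec Y.…, ok: ?Bool.end}, done: &{more: &{more: rec Y.…, retry: end, stop: end}, done: +{stop: rec Y.…, ok: rec Y.…, done: rec Y.…}}, ack: ?Str.!Bool.rec Y.…}
[5] + ack  match  state: ?Str.!Bool.rec Y.…
[6] ?Str  match  state: !Bool.rec Y.…
all 6 steps conform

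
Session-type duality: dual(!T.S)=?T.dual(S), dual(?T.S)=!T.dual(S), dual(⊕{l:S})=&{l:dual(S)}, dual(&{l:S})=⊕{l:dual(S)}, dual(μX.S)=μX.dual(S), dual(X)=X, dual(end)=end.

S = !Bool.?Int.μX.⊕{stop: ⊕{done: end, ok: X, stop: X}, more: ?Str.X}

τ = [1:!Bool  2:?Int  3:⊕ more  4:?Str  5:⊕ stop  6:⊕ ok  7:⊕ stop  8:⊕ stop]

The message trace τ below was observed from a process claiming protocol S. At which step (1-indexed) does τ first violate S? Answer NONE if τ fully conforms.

[1] !Bool  ok  cont: ?Int.μX.…
[2] ?Int  ok  cont: μX.…
[3] ⊕ more  ok  cont: ?Str.μX.…
[4] ?Str  ok  cont: μX.…
[5] ⊕ stop  ok  cont: ⊕{done: end, ok: μX.…, stop: μX.…}
[6] ⊕ ok  ok  cont: μX.…
[7] ⊕ stop  ok  cont: ⊕{done: end, ok: μX.…, stop: μX.…}
[8] ⊕ stop  ok  cont: μX.…
τ conforms to S (length 8)

NONE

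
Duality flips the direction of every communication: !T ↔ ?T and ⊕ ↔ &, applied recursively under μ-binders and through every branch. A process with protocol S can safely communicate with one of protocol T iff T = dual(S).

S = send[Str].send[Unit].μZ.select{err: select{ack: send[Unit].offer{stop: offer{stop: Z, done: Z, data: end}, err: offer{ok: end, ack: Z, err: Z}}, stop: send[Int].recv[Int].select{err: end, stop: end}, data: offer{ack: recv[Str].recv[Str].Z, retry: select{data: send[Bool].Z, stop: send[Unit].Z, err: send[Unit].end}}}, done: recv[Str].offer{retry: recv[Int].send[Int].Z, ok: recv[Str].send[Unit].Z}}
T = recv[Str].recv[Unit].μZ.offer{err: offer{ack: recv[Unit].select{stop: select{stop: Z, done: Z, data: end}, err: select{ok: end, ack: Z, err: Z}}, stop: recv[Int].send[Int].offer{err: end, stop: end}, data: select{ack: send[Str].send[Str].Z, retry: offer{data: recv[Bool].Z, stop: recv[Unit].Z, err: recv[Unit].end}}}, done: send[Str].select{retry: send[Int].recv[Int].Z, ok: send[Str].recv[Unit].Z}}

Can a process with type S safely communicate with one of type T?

send[Str] ‖ recv[Str]  ✓
  send[Unit] ‖ recv[Unit]  ✓
    μZ ‖ μZ  ✓ (rec unchanged)
      select{err,done} ‖ offer{err,done}  ✓ label sets agree
        case err:
          select{ack,stop,data} ‖ offer{ack,stop,data}  ✓ label sets agree
            case ack:
              send[Unit] ‖ recv[Unit]  ✓
                offer{stop,err} ‖ select{stop,err}  ✓ label sets agree
                  case stop:
                    offer{stop,done,data} ‖ select{stop,done,data}  ✓ label sets agree
                      case stop:
                        Z ‖ Z  ✓
                      case done:
                        Z ‖ Z  ✓
                      case data:
                        end ‖ end  ✓
                  case err:
                    offer{ok,ack,err} ‖ select{ok,ack,err}  ✓ label sets agree
                      case ok:
                        end ‖ end  ✓
                      case ack:
                        Z ‖ Z  ✓
                      case err:
                        Z ‖ Z  ✓
            case stop:
              send[Int] ‖ recv[Int]  ✓
                recv[Int] ‖ send[Int]  ✓
                  select{err,stop} ‖ offer{err,stop}  ✓ label sets agree
                    case err:
                      end ‖ end  ✓
                    case stop:
                      end ‖ end  ✓
            case data:
              offer{ack,retry} ‖ select{ack,retry}  ✓ label sets agree
                case ack:
                  recv[Str] ‖ send[Str]  ✓
                    recv[Str] ‖ send[Str]  ✓
                      Z ‖ Z  ✓
                case retry:
                  select{data,stop,err} ‖ offer{data,stop,err}  ✓ label sets agree
                    case data:
                      send[Bool] ‖ recv[Bool]  ✓
                        Z ‖ Z  ✓
                    case stop:
                      send[Unit] ‖ recv[Unit]  ✓
                        Z ‖ Z  ✓
                    case err:
                      send[Unit] ‖ recv[Unit]  ✓
                        end ‖ end  ✓
        case done:
          recv[Str] ‖ send[Str]  ✓
            offer{retry,ok} ‖ select{retry,ok}  ✓ label sets agree
              case retry:
                recv[Int] ‖ send[Int]  ✓
                  send[Int] ‖ recv[Int]  ✓
                    Z ‖ Z  ✓
              case ok:
                recv[Str] ‖ send[Str]  ✓
                  send[Unit] ‖ recv[Unit]  ✓
                    Z ‖ Z  ✓

YES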